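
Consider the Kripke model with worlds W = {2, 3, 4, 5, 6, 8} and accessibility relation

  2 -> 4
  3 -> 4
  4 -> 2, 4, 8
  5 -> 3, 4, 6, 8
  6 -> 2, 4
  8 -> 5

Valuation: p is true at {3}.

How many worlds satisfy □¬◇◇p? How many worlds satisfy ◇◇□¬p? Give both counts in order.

4 and 6

For □¬◇◇p:
2: successors {4}; ¬◇◇p there: 4:T. ✓
3: successors {4}; ¬◇◇p there: 4:T. ✓
4: successors {2, 4, 8}; ¬◇◇p there: 2:T, 4:T, 8:F. ✗
5: successors {3, 4, 6, 8}; ¬◇◇p there: 3:T, 4:T, 6:T, 8:F. ✗
6: successors {2, 4}; ¬◇◇p there: 2:T, 4:T. ✓
8: successors {5}; ¬◇◇p there: 5:T. ✓
— 4 worlds.
For ◇◇□¬p:
2: successors {4}; ◇□¬p there: 4:T. ✓
3: successors {4}; ◇□¬p there: 4:T. ✓
4: successors {2, 4, 8}; ◇□¬p there: 2:T, 4:T, 8:F. ✓
5: successors {3, 4, 6, 8}; ◇□¬p there: 3:T, 4:T, 6:T, 8:F. ✓
6: successors {2, 4}; ◇□¬p there: 2:T, 4:T. ✓
8: successors {5}; ◇□¬p there: 5:T. ✓
— 6 worlds.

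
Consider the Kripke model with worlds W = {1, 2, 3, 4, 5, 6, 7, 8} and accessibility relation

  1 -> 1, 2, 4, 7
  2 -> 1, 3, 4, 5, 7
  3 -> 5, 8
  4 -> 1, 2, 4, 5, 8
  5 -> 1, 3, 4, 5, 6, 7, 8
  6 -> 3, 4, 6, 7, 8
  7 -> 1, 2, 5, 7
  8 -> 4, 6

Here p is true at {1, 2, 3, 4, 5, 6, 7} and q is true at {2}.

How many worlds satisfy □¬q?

1: successors {1, 2, 4, 7}; ¬q there: 1:T, 2:F, 4:T, 7:T. ✗
2: successors {1, 3, 4, 5, 7}; ¬q there: 1:T, 3:T, 4:T, 5:T, 7:T. ✓
3: successors {5, 8}; ¬q there: 5:T, 8:T. ✓
4: successors {1, 2, 4, 5, 8}; ¬q there: 1:T, 2:F, 4:T, 5:T, 8:T. ✗
5: successors {1, 3, 4, 5, 6, 7, 8}; ¬q there: 1:T, 3:T, 4:T, 5:T, 6:T, 7:T, 8:T. ✓
6: successors {3, 4, 6, 7, 8}; ¬q there: 3:T, 4:T, 6:T, 7:T, 8:T. ✓
7: successors {1, 2, 5, 7}; ¬q there: 1:T, 2:F, 5:T, 7:T. ✗
8: successors {4, 6}; ¬q there: 4:T, 6:T. ✓
Satisfying worlds: {2, 3, 5, 6, 8}.

5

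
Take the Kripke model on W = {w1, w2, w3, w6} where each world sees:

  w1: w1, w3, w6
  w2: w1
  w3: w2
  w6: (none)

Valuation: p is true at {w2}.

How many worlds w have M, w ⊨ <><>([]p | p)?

w1: successors {w1, w3, w6}; <>([]p | p) there: w1:T, w3:T, w6:F. ✓
w2: successors {w1}; <>([]p | p) there: w1:T. ✓
w3: successors {w2}; <>([]p | p) there: w2:F. ✗
w6: no successors, so <><>([]p | p) fails. ✗
Satisfying worlds: {w1, w2}.

2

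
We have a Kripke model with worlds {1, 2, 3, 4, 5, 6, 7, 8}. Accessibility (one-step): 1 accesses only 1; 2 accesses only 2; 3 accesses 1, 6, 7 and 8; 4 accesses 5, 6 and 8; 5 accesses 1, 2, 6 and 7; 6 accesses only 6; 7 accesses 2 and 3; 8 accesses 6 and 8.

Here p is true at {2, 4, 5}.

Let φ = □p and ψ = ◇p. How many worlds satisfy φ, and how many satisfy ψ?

For □p:
1: successors {1}; p there: 1:F. ✗
2: successors {2}; p there: 2:T. ✓
3: successors {1, 6, 7, 8}; p there: 1:F, 6:F, 7:F, 8:F. ✗
4: successors {5, 6, 8}; p there: 5:T, 6:F, 8:F. ✗
5: successors {1, 2, 6, 7}; p there: 1:F, 2:T, 6:F, 7:F. ✗
6: successors {6}; p there: 6:F. ✗
7: successors {2, 3}; p there: 2:T, 3:F. ✗
8: successors {6, 8}; p there: 6:F, 8:F. ✗
— 1 world.
For ◇p:
1: successors {1}; p there: 1:F. ✗
2: successors {2}; p there: 2:T. ✓
3: successors {1, 6, 7, 8}; p there: 1:F, 6:F, 7:F, 8:F. ✗
4: successors {5, 6, 8}; p there: 5:T, 6:F, 8:F. ✓
5: successors {1, 2, 6, 7}; p there: 1:F, 2:T, 6:F, 7:F. ✓
6: successors {6}; p there: 6:F. ✗
7: successors {2, 3}; p there: 2:T, 3:F. ✓
8: successors {6, 8}; p there: 6:F, 8:F. ✗
— 4 worlds.

1 and 4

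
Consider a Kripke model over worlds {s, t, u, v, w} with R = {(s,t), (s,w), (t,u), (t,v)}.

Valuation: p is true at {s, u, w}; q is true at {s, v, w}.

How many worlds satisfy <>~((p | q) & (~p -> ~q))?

2

s: successors {t, w}; ~((p | q) & (~p -> ~q)) there: t:T, w:F. ✓
t: successors {u, v}; ~((p | q) & (~p -> ~q)) there: u:F, v:T. ✓
u: no successors, so <>~((p | q) & (~p -> ~q)) fails. ✗
v: no successors, so <>~((p | q) & (~p -> ~q)) fails. ✗
w: no successors, so <>~((p | q) & (~p -> ~q)) fails. ✗
Satisfying worlds: {s, t}.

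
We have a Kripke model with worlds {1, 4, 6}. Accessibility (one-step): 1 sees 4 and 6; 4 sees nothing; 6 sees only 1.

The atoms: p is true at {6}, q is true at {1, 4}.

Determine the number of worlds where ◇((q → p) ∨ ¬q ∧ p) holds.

1: successors {4, 6}; (q → p) ∨ ¬q ∧ p there: 4:F, 6:T. ✓
4: no successors, so ◇((q → p) ∨ ¬q ∧ p) fails. ✗
6: successors {1}; (q → p) ∨ ¬q ∧ p there: 1:F. ✗
Satisfying worlds: {1}.

1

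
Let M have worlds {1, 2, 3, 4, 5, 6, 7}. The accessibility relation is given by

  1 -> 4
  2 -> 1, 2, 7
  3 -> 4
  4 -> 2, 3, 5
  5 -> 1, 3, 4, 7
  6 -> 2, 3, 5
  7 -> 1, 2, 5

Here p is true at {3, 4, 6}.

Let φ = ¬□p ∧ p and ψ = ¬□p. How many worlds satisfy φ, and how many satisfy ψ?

For ¬□p ∧ p:
1: ¬□p is F, p is F. ✗
2: ¬□p is T, p is F. ✗
3: ¬□p is F, p is T. ✗
4: ¬□p is T, p is T. ✓
5: ¬□p is T, p is F. ✗
6: ¬□p is T, p is T. ✓
7: ¬□p is T, p is F. ✗
— 2 worlds.
For ¬□p:
1: □p is T. ✗
2: □p is F. ✓
3: □p is T. ✗
4: □p is F. ✓
5: □p is F. ✓
6: □p is F. ✓
7: □p is F. ✓
— 5 worlds.

2 and 5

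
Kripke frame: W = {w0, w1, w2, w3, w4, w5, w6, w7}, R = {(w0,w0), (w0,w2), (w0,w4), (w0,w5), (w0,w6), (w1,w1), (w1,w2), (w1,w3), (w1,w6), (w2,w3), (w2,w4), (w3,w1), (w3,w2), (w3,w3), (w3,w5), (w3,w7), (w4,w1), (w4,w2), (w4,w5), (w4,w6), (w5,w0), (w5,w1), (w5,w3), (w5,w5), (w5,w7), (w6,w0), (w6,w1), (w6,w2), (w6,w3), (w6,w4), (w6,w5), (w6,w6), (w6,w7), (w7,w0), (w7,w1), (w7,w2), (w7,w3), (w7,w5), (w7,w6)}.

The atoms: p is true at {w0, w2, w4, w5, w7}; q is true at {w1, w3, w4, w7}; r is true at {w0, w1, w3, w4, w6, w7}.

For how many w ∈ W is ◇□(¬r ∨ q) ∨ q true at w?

w0: ◇□(¬r ∨ q) is T, q is F. ✓
w1: ◇□(¬r ∨ q) is T, q is T. ✓
w2: ◇□(¬r ∨ q) is T, q is F. ✓
w3: ◇□(¬r ∨ q) is T, q is T. ✓
w4: ◇□(¬r ∨ q) is T, q is T. ✓
w5: ◇□(¬r ∨ q) is T, q is F. ✓
w6: ◇□(¬r ∨ q) is T, q is F. ✓
w7: ◇□(¬r ∨ q) is T, q is T. ✓
Satisfying worlds: {w0, w1, w2, w3, w4, w5, w6, w7}.

8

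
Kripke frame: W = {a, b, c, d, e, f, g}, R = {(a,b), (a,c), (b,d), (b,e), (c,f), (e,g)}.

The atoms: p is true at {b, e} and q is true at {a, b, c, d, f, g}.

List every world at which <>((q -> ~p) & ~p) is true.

{a, b, c, e}

a: successors {b, c}; (q -> ~p) & ~p there: b:F, c:T. ✓
b: successors {d, e}; (q -> ~p) & ~p there: d:T, e:F. ✓
c: successors {f}; (q -> ~p) & ~p there: f:T. ✓
d: no successors, so <>((q -> ~p) & ~p) fails. ✗
e: successors {g}; (q -> ~p) & ~p there: g:T. ✓
f: no successors, so <>((q -> ~p) & ~p) fails. ✗
g: no successors, so <>((q -> ~p) & ~p) fails. ✗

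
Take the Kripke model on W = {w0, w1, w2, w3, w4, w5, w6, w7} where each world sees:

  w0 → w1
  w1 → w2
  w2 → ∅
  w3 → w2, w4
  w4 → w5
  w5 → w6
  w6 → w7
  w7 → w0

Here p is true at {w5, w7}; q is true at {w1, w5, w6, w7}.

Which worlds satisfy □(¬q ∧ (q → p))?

{w1, w2, w3, w7}

w0: successors {w1}; ¬q ∧ (q → p) there: w1:F. ✗
w1: successors {w2}; ¬q ∧ (q → p) there: w2:T. ✓
w2: no successors, so □(¬q ∧ (q → p)) holds vacuously. ✓
w3: successors {w2, w4}; ¬q ∧ (q → p) there: w2:T, w4:T. ✓
w4: successors {w5}; ¬q ∧ (q → p) there: w5:F. ✗
w5: successors {w6}; ¬q ∧ (q → p) there: w6:F. ✗
w6: successors {w7}; ¬q ∧ (q → p) there: w7:F. ✗
w7: successors {w0}; ¬q ∧ (q → p) there: w0:T. ✓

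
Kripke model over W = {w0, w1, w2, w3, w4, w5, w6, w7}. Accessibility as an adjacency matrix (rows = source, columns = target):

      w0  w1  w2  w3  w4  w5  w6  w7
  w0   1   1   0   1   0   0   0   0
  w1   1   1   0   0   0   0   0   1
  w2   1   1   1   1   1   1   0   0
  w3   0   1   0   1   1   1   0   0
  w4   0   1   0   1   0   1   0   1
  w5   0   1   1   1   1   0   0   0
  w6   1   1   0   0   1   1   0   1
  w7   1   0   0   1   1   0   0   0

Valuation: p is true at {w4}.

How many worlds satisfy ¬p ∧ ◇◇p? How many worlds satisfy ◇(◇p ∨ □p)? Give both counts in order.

7 and 8

For ¬p ∧ ◇◇p:
w0: ¬p is T, ◇◇p is T. ✓
w1: ¬p is T, ◇◇p is T. ✓
w2: ¬p is T, ◇◇p is T. ✓
w3: ¬p is T, ◇◇p is T. ✓
w4: ¬p is F, ◇◇p is T. ✗
w5: ¬p is T, ◇◇p is T. ✓
w6: ¬p is T, ◇◇p is T. ✓
w7: ¬p is T, ◇◇p is T. ✓
— 7 worlds.
For ◇(◇p ∨ □p):
w0: successors {w0, w1, w3}; ◇p ∨ □p there: w0:F, w1:F, w3:T. ✓
w1: successors {w0, w1, w7}; ◇p ∨ □p there: w0:F, w1:F, w7:T. ✓
w2: successors {w0, w1, w2, w3, w4, w5}; ◇p ∨ □p there: w0:F, w1:F, w2:T, w3:T, w4:F, w5:T. ✓
w3: successors {w1, w3, w4, w5}; ◇p ∨ □p there: w1:F, w3:T, w4:F, w5:T. ✓
w4: successors {w1, w3, w5, w7}; ◇p ∨ □p there: w1:F, w3:T, w5:T, w7:T. ✓
w5: successors {w1, w2, w3, w4}; ◇p ∨ □p there: w1:F, w2:T, w3:T, w4:F. ✓
w6: successors {w0, w1, w4, w5, w7}; ◇p ∨ □p there: w0:F, w1:F, w4:F, w5:T, w7:T. ✓
w7: successors {w0, w3, w4}; ◇p ∨ □p there: w0:F, w3:T, w4:F. ✓
— 8 worlds.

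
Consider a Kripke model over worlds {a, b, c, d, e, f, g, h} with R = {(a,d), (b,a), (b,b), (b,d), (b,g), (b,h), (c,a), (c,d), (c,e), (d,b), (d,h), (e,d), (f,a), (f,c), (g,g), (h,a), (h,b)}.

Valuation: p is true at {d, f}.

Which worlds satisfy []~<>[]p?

{a, c, e, g}

a: successors {d}; ~<>[]p there: d:T. ✓
b: successors {a, b, d, g, h}; ~<>[]p there: a:T, b:F, d:T, g:T, h:F. ✗
c: successors {a, d, e}; ~<>[]p there: a:T, d:T, e:T. ✓
d: successors {b, h}; ~<>[]p there: b:F, h:F. ✗
e: successors {d}; ~<>[]p there: d:T. ✓
f: successors {a, c}; ~<>[]p there: a:T, c:F. ✗
g: successors {g}; ~<>[]p there: g:T. ✓
h: successors {a, b}; ~<>[]p there: a:T, b:F. ✗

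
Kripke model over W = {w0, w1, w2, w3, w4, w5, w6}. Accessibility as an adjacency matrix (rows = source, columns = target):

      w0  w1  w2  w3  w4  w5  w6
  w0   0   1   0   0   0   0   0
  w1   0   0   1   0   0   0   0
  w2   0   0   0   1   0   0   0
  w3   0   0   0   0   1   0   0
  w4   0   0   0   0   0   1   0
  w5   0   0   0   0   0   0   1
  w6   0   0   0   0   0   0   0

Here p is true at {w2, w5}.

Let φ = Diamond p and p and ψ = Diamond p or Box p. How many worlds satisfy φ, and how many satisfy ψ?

For Diamond p and p:
w0: Diamond p is F, p is F. ✗
w1: Diamond p is T, p is F. ✗
w2: Diamond p is F, p is T. ✗
w3: Diamond p is F, p is F. ✗
w4: Diamond p is T, p is F. ✗
w5: Diamond p is F, p is T. ✗
w6: Diamond p is F, p is F. ✗
— 0 worlds.
For Diamond p or Box p:
w0: Diamond p is F, Box p is F. ✗
w1: Diamond p is T, Box p is T. ✓
w2: Diamond p is F, Box p is F. ✗
w3: Diamond p is F, Box p is F. ✗
w4: Diamond p is T, Box p is T. ✓
w5: Diamond p is F, Box p is F. ✗
w6: Diamond p is F, Box p is T. ✓
— 3 worlds.

0 and 3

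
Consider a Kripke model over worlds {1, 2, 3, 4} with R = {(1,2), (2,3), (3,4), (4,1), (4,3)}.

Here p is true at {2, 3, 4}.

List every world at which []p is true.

1: successors {2}; p there: 2:T. ✓
2: successors {3}; p there: 3:T. ✓
3: successors {4}; p there: 4:T. ✓
4: successors {1, 3}; p there: 1:F, 3:T. ✗

{1, 2, 3}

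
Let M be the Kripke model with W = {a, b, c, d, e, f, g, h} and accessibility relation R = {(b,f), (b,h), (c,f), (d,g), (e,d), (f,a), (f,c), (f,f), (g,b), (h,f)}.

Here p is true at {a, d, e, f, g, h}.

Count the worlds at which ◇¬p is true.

a: no successors, so ◇¬p fails. ✗
b: successors {f, h}; ¬p there: f:F, h:F. ✗
c: successors {f}; ¬p there: f:F. ✗
d: successors {g}; ¬p there: g:F. ✗
e: successors {d}; ¬p there: d:F. ✗
f: successors {a, c, f}; ¬p there: a:F, c:T, f:F. ✓
g: successors {b}; ¬p there: b:T. ✓
h: successors {f}; ¬p there: f:F. ✗
Satisfying worlds: {f, g}.

2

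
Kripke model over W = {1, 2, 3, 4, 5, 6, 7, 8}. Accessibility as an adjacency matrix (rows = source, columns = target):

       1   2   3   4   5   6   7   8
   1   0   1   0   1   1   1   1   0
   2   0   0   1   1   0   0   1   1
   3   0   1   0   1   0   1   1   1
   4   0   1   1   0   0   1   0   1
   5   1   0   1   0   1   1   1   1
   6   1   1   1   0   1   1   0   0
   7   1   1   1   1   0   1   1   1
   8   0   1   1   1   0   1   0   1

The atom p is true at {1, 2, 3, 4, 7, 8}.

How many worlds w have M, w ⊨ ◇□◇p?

1: successors {2, 4, 5, 6, 7}; □◇p there: 2:T, 4:T, 5:T, 6:T, 7:T. ✓
2: successors {3, 4, 7, 8}; □◇p there: 3:T, 4:T, 7:T, 8:T. ✓
3: successors {2, 4, 6, 7, 8}; □◇p there: 2:T, 4:T, 6:T, 7:T, 8:T. ✓
4: successors {2, 3, 6, 8}; □◇p there: 2:T, 3:T, 6:T, 8:T. ✓
5: successors {1, 3, 5, 6, 7, 8}; □◇p there: 1:T, 3:T, 5:T, 6:T, 7:T, 8:T. ✓
6: successors {1, 2, 3, 5, 6}; □◇p there: 1:T, 2:T, 3:T, 5:T, 6:T. ✓
7: successors {1, 2, 3, 4, 6, 7, 8}; □◇p there: 1:T, 2:T, 3:T, 4:T, 6:T, 7:T, 8:T. ✓
8: successors {2, 3, 4, 6, 8}; □◇p there: 2:T, 3:T, 4:T, 6:T, 8:T. ✓
Satisfying worlds: {1, 2, 3, 4, 5, 6, 7, 8}.

8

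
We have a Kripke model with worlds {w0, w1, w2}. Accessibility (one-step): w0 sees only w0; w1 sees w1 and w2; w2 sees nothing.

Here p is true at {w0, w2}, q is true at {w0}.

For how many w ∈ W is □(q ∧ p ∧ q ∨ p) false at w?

w0: successors {w0}; q ∧ p ∧ q ∨ p there: w0:T. ✓
w1: successors {w1, w2}; q ∧ p ∧ q ∨ p there: w1:F, w2:T. ✗
w2: no successors, so □(q ∧ p ∧ q ∨ p) holds vacuously. ✓
Satisfying worlds: {w0, w2}.
So □(q ∧ p ∧ q ∨ p) fails at the other 1 world.

1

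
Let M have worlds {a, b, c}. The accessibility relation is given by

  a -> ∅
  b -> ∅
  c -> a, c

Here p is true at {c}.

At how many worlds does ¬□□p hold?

a: □□p is T. ✗
b: □□p is T. ✗
c: □□p is F. ✓
Satisfying worlds: {c}.

1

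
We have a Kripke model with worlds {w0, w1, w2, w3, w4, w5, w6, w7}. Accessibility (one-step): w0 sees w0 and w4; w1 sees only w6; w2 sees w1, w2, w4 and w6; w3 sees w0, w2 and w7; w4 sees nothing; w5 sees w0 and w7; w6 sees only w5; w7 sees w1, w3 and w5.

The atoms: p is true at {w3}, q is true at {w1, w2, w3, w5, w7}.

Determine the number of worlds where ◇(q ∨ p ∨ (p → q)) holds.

w0: successors {w0, w4}; q ∨ p ∨ (p → q) there: w0:T, w4:T. ✓
w1: successors {w6}; q ∨ p ∨ (p → q) there: w6:T. ✓
w2: successors {w1, w2, w4, w6}; q ∨ p ∨ (p → q) there: w1:T, w2:T, w4:T, w6:T. ✓
w3: successors {w0, w2, w7}; q ∨ p ∨ (p → q) there: w0:T, w2:T, w7:T. ✓
w4: no successors, so ◇(q ∨ p ∨ (p → q)) fails. ✗
w5: successors {w0, w7}; q ∨ p ∨ (p → q) there: w0:T, w7:T. ✓
w6: successors {w5}; q ∨ p ∨ (p → q) there: w5:T. ✓
w7: successors {w1, w3, w5}; q ∨ p ∨ (p → q) there: w1:T, w3:T, w5:T. ✓
Satisfying worlds: {w0, w1, w2, w3, w5, w6, w7}.

7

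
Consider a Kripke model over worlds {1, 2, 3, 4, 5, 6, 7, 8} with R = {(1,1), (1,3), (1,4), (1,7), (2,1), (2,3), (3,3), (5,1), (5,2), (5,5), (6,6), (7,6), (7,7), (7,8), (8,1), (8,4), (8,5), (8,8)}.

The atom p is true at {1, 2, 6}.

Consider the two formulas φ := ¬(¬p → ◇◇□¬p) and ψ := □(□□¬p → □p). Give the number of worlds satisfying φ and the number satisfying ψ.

For ¬(¬p → ◇◇□¬p):
1: ¬p → ◇◇□¬p is T. ✗
2: ¬p → ◇◇□¬p is T. ✗
3: ¬p → ◇◇□¬p is T. ✗
4: ¬p → ◇◇□¬p is F. ✓
5: ¬p → ◇◇□¬p is T. ✗
6: ¬p → ◇◇□¬p is T. ✗
7: ¬p → ◇◇□¬p is T. ✗
8: ¬p → ◇◇□¬p is T. ✗
— 1 world.
For □(□□¬p → □p):
1: successors {1, 3, 4, 7}; □□¬p → □p there: 1:T, 3:F, 4:T, 7:T. ✗
2: successors {1, 3}; □□¬p → □p there: 1:T, 3:F. ✗
3: successors {3}; □□¬p → □p there: 3:F. ✗
4: no successors, so □(□□¬p → □p) holds vacuously. ✓
5: successors {1, 2, 5}; □□¬p → □p there: 1:T, 2:T, 5:T. ✓
6: successors {6}; □□¬p → □p there: 6:T. ✓
7: successors {6, 7, 8}; □□¬p → □p there: 6:T, 7:T, 8:T. ✓
8: successors {1, 4, 5, 8}; □□¬p → □p there: 1:T, 4:T, 5:T, 8:T. ✓
— 5 worlds.

1 and 5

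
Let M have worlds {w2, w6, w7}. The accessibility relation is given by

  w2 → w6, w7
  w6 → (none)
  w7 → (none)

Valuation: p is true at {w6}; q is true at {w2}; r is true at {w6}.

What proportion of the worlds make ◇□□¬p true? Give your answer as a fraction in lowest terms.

1/3

w2: successors {w6, w7}; □□¬p there: w6:T, w7:T. ✓
w6: no successors, so ◇□□¬p fails. ✗
w7: no successors, so ◇□□¬p fails. ✗
That's 1 of 3 worlds, so 1/3.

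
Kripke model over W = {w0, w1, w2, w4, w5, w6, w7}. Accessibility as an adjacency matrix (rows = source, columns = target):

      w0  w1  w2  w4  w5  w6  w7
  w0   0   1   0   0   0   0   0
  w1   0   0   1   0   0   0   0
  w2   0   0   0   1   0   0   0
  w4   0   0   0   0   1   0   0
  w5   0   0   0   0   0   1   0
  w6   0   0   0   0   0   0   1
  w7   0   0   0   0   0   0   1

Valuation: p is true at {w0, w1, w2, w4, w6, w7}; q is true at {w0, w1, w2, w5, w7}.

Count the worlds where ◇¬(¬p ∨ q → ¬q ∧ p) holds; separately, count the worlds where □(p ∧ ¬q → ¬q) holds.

For ◇¬(¬p ∨ q → ¬q ∧ p):
w0: successors {w1}; ¬(¬p ∨ q → ¬q ∧ p) there: w1:T. ✓
w1: successors {w2}; ¬(¬p ∨ q → ¬q ∧ p) there: w2:T. ✓
w2: successors {w4}; ¬(¬p ∨ q → ¬q ∧ p) there: w4:F. ✗
w4: successors {w5}; ¬(¬p ∨ q → ¬q ∧ p) there: w5:T. ✓
w5: successors {w6}; ¬(¬p ∨ q → ¬q ∧ p) there: w6:F. ✗
w6: successors {w7}; ¬(¬p ∨ q → ¬q ∧ p) there: w7:T. ✓
w7: successors {w7}; ¬(¬p ∨ q → ¬q ∧ p) there: w7:T. ✓
— 5 worlds.
For □(p ∧ ¬q → ¬q):
w0: successors {w1}; p ∧ ¬q → ¬q there: w1:T. ✓
w1: successors {w2}; p ∧ ¬q → ¬q there: w2:T. ✓
w2: successors {w4}; p ∧ ¬q → ¬q there: w4:T. ✓
w4: successors {w5}; p ∧ ¬q → ¬q there: w5:T. ✓
w5: successors {w6}; p ∧ ¬q → ¬q there: w6:T. ✓
w6: successors {w7}; p ∧ ¬q → ¬q there: w7:T. ✓
w7: successors {w7}; p ∧ ¬q → ¬q there: w7:T. ✓
— 7 worlds.

5 and 7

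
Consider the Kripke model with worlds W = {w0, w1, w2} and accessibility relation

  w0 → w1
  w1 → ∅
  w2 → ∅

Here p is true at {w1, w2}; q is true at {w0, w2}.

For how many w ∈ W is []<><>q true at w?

2

w0: successors {w1}; <><>q there: w1:F. ✗
w1: no successors, so []<><>q holds vacuously. ✓
w2: no successors, so []<><>q holds vacuously. ✓
Satisfying worlds: {w1, w2}.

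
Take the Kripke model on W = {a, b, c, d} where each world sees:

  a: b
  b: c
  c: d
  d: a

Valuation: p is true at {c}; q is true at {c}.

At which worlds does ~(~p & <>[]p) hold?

{b, c, d}

a: ~p & <>[]p is T. ✗
b: ~p & <>[]p is F. ✓
c: ~p & <>[]p is F. ✓
d: ~p & <>[]p is F. ✓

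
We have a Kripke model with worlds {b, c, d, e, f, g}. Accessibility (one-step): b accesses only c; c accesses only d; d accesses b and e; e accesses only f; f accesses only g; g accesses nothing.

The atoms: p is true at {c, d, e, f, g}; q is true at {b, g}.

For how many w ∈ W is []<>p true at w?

b: successors {c}; <>p there: c:T. ✓
c: successors {d}; <>p there: d:T. ✓
d: successors {b, e}; <>p there: b:T, e:T. ✓
e: successors {f}; <>p there: f:T. ✓
f: successors {g}; <>p there: g:F. ✗
g: no successors, so []<>p holds vacuously. ✓
Satisfying worlds: {b, c, d, e, g}.

5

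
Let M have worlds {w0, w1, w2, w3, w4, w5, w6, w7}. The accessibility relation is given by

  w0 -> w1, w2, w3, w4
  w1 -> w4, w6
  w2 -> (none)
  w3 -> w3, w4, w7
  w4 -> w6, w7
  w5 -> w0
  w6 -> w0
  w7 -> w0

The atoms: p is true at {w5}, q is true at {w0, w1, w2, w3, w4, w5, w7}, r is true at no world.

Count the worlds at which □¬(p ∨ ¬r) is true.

1

w0: successors {w1, w2, w3, w4}; ¬(p ∨ ¬r) there: w1:F, w2:F, w3:F, w4:F. ✗
w1: successors {w4, w6}; ¬(p ∨ ¬r) there: w4:F, w6:F. ✗
w2: no successors, so □¬(p ∨ ¬r) holds vacuously. ✓
w3: successors {w3, w4, w7}; ¬(p ∨ ¬r) there: w3:F, w4:F, w7:F. ✗
w4: successors {w6, w7}; ¬(p ∨ ¬r) there: w6:F, w7:F. ✗
w5: successors {w0}; ¬(p ∨ ¬r) there: w0:F. ✗
w6: successors {w0}; ¬(p ∨ ¬r) there: w0:F. ✗
w7: successors {w0}; ¬(p ∨ ¬r) there: w0:F. ✗
Satisfying worlds: {w2}.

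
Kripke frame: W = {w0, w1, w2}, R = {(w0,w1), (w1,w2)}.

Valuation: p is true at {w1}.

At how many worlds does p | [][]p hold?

w0: p is F, [][]p is F. ✗
w1: p is T, [][]p is T. ✓
w2: p is F, [][]p is T. ✓
Satisfying worlds: {w1, w2}.

2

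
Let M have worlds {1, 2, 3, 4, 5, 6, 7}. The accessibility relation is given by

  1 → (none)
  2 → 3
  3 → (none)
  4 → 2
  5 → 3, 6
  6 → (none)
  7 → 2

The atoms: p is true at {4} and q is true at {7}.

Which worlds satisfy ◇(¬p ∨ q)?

1: no successors, so ◇(¬p ∨ q) fails. ✗
2: successors {3}; ¬p ∨ q there: 3:T. ✓
3: no successors, so ◇(¬p ∨ q) fails. ✗
4: successors {2}; ¬p ∨ q there: 2:T. ✓
5: successors {3, 6}; ¬p ∨ q there: 3:T, 6:T. ✓
6: no successors, so ◇(¬p ∨ q) fails. ✗
7: successors {2}; ¬p ∨ q there: 2:T. ✓

{2, 4, 5, 7}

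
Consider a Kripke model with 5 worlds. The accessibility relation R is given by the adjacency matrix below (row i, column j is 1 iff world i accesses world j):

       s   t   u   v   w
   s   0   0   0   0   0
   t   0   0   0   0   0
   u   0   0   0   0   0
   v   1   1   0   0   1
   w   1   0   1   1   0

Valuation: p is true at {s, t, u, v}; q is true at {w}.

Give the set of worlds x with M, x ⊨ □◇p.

{s, t, u}

s: no successors, so □◇p holds vacuously. ✓
t: no successors, so □◇p holds vacuously. ✓
u: no successors, so □◇p holds vacuously. ✓
v: successors {s, t, w}; ◇p there: s:F, t:F, w:T. ✗
w: successors {s, u, v}; ◇p there: s:F, u:F, v:T. ✗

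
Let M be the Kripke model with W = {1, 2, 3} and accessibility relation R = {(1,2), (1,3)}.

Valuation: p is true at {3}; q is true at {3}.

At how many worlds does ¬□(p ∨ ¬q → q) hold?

1

1: □(p ∨ ¬q → q) is F. ✓
2: □(p ∨ ¬q → q) is T. ✗
3: □(p ∨ ¬q → q) is T. ✗
Satisfying worlds: {1}.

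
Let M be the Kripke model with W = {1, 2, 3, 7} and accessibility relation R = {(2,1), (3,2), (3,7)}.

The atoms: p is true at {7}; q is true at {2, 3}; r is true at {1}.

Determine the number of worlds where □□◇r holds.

1: no successors, so □□◇r holds vacuously. ✓
2: successors {1}; □◇r there: 1:T. ✓
3: successors {2, 7}; □◇r there: 2:F, 7:T. ✗
7: no successors, so □□◇r holds vacuously. ✓
Satisfying worlds: {1, 2, 7}.

3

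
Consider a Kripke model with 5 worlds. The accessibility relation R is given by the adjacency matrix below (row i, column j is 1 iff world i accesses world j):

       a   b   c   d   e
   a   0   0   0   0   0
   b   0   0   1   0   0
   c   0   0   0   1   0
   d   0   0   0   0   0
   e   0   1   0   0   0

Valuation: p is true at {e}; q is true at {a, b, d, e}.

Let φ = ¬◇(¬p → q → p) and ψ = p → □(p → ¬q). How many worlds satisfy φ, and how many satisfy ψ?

4 and 5

For ¬◇(¬p → q → p):
a: ◇(¬p → q → p) is F. ✓
b: ◇(¬p → q → p) is T. ✗
c: ◇(¬p → q → p) is F. ✓
d: ◇(¬p → q → p) is F. ✓
e: ◇(¬p → q → p) is F. ✓
— 4 worlds.
For p → □(p → ¬q):
a: p is F, □(p → ¬q) is T. ✓
b: p is F, □(p → ¬q) is T. ✓
c: p is F, □(p → ¬q) is T. ✓
d: p is F, □(p → ¬q) is T. ✓
e: p is T, □(p → ¬q) is T. ✓
— 5 worlds.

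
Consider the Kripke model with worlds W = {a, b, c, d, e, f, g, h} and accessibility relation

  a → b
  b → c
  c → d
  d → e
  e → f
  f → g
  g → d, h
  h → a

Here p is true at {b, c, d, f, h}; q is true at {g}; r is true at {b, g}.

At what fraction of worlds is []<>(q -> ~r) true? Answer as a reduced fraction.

a: successors {b}; <>(q -> ~r) there: b:T. ✓
b: successors {c}; <>(q -> ~r) there: c:T. ✓
c: successors {d}; <>(q -> ~r) there: d:T. ✓
d: successors {e}; <>(q -> ~r) there: e:T. ✓
e: successors {f}; <>(q -> ~r) there: f:F. ✗
f: successors {g}; <>(q -> ~r) there: g:T. ✓
g: successors {d, h}; <>(q -> ~r) there: d:T, h:T. ✓
h: successors {a}; <>(q -> ~r) there: a:T. ✓
That's 7 of 8 worlds, so 7/8.

7/8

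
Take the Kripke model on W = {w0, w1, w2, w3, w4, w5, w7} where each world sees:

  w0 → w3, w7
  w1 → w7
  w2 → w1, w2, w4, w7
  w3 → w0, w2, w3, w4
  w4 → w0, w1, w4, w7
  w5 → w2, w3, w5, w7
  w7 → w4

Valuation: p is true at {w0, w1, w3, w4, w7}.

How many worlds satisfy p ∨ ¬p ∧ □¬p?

w0: p is T, ¬p ∧ □¬p is F. ✓
w1: p is T, ¬p ∧ □¬p is F. ✓
w2: p is F, ¬p ∧ □¬p is F. ✗
w3: p is T, ¬p ∧ □¬p is F. ✓
w4: p is T, ¬p ∧ □¬p is F. ✓
w5: p is F, ¬p ∧ □¬p is F. ✗
w7: p is T, ¬p ∧ □¬p is F. ✓
Satisfying worlds: {w0, w1, w3, w4, w7}.

5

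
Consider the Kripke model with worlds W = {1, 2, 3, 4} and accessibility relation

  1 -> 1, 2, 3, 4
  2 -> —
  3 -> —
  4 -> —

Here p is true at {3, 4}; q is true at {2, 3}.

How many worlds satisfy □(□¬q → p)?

1: successors {1, 2, 3, 4}; □¬q → p there: 1:T, 2:F, 3:T, 4:T. ✗
2: no successors, so □(□¬q → p) holds vacuously. ✓
3: no successors, so □(□¬q → p) holds vacuously. ✓
4: no successors, so □(□¬q → p) holds vacuously. ✓
Satisfying worlds: {2, 3, 4}.

3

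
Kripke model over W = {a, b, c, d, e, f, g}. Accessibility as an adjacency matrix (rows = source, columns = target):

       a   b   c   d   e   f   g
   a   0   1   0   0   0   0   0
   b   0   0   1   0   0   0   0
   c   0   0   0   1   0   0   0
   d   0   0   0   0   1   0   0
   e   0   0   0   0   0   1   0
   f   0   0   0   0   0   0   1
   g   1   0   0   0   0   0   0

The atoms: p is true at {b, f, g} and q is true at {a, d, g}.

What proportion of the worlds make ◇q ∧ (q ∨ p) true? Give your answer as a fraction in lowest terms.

a: ◇q is F, q ∨ p is T. ✗
b: ◇q is F, q ∨ p is T. ✗
c: ◇q is T, q ∨ p is F. ✗
d: ◇q is F, q ∨ p is T. ✗
e: ◇q is F, q ∨ p is F. ✗
f: ◇q is T, q ∨ p is T. ✓
g: ◇q is T, q ∨ p is T. ✓
That's 2 of 7 worlds, so 2/7.

2/7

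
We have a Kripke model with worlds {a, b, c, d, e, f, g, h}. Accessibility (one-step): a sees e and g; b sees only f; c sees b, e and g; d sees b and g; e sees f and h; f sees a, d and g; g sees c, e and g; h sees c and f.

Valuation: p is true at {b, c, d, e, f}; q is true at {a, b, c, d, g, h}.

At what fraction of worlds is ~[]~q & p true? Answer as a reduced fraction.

1/2

a: ~[]~q is T, p is F. ✗
b: ~[]~q is F, p is T. ✗
c: ~[]~q is T, p is T. ✓
d: ~[]~q is T, p is T. ✓
e: ~[]~q is T, p is T. ✓
f: ~[]~q is T, p is T. ✓
g: ~[]~q is T, p is F. ✗
h: ~[]~q is T, p is F. ✗
That's 4 of 8 worlds, so 4/8 = 1/2.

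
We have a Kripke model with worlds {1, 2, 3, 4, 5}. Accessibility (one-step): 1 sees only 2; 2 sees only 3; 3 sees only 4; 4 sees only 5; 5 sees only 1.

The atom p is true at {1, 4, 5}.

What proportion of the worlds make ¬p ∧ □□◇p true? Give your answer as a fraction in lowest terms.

1: ¬p is F, □□◇p is T. ✗
2: ¬p is T, □□◇p is T. ✓
3: ¬p is T, □□◇p is T. ✓
4: ¬p is F, □□◇p is F. ✗
5: ¬p is F, □□◇p is F. ✗
That's 2 of 5 worlds, so 2/5.

2/5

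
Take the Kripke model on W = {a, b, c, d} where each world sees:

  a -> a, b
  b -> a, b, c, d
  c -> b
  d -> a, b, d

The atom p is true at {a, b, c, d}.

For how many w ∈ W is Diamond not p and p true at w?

a: Diamond not p is F, p is T. ✗
b: Diamond not p is F, p is T. ✗
c: Diamond not p is F, p is T. ✗
d: Diamond not p is F, p is T. ✗
Satisfying worlds: ∅.

0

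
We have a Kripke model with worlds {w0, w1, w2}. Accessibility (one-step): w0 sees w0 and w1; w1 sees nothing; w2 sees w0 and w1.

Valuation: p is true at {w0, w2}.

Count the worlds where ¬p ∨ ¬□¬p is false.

w0: ¬p is F, ¬□¬p is T. ✓
w1: ¬p is T, ¬□¬p is F. ✓
w2: ¬p is F, ¬□¬p is T. ✓
Satisfying worlds: {w0, w1, w2}.
So ¬p ∨ ¬□¬p fails at the other 0 worlds.

0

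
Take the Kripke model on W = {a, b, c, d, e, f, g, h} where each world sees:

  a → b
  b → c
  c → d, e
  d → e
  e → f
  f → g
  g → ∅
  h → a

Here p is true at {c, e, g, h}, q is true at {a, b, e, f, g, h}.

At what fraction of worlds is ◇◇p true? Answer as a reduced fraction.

1/2

a: successors {b}; ◇p there: b:T. ✓
b: successors {c}; ◇p there: c:T. ✓
c: successors {d, e}; ◇p there: d:T, e:F. ✓
d: successors {e}; ◇p there: e:F. ✗
e: successors {f}; ◇p there: f:T. ✓
f: successors {g}; ◇p there: g:F. ✗
g: no successors, so ◇◇p fails. ✗
h: successors {a}; ◇p there: a:F. ✗
That's 4 of 8 worlds, so 4/8 = 1/2.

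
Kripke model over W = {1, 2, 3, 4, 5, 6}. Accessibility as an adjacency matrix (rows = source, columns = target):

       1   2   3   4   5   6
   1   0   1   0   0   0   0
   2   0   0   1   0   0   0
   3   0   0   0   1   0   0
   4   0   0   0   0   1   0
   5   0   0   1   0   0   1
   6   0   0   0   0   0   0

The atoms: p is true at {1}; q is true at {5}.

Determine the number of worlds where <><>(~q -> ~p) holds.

1: successors {2}; <>(~q -> ~p) there: 2:T. ✓
2: successors {3}; <>(~q -> ~p) there: 3:T. ✓
3: successors {4}; <>(~q -> ~p) there: 4:T. ✓
4: successors {5}; <>(~q -> ~p) there: 5:T. ✓
5: successors {3, 6}; <>(~q -> ~p) there: 3:T, 6:F. ✓
6: no successors, so <><>(~q -> ~p) fails. ✗
Satisfying worlds: {1, 2, 3, 4, 5}.

5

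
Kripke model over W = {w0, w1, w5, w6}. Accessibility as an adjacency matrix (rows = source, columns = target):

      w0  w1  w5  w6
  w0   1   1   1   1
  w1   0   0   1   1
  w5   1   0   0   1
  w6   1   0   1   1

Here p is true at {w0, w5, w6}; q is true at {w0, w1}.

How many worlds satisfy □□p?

1

w0: successors {w0, w1, w5, w6}; □p there: w0:F, w1:T, w5:T, w6:T. ✗
w1: successors {w5, w6}; □p there: w5:T, w6:T. ✓
w5: successors {w0, w6}; □p there: w0:F, w6:T. ✗
w6: successors {w0, w5, w6}; □p there: w0:F, w5:T, w6:T. ✗
Satisfying worlds: {w1}.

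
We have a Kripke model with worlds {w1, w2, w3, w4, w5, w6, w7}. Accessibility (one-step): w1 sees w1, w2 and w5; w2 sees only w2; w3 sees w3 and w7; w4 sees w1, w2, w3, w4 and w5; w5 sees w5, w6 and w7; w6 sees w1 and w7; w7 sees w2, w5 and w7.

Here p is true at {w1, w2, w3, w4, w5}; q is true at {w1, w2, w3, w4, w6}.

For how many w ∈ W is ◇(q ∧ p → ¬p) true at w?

w1: successors {w1, w2, w5}; q ∧ p → ¬p there: w1:F, w2:F, w5:T. ✓
w2: successors {w2}; q ∧ p → ¬p there: w2:F. ✗
w3: successors {w3, w7}; q ∧ p → ¬p there: w3:F, w7:T. ✓
w4: successors {w1, w2, w3, w4, w5}; q ∧ p → ¬p there: w1:F, w2:F, w3:F, w4:F, w5:T. ✓
w5: successors {w5, w6, w7}; q ∧ p → ¬p there: w5:T, w6:T, w7:T. ✓
w6: successors {w1, w7}; q ∧ p → ¬p there: w1:F, w7:T. ✓
w7: successors {w2, w5, w7}; q ∧ p → ¬p there: w2:F, w5:T, w7:T. ✓
Satisfying worlds: {w1, w3, w4, w5, w6, w7}.

6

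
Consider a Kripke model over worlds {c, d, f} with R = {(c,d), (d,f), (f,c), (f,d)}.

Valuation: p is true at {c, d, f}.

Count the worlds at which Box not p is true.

c: successors {d}; not p there: d:F. ✗
d: successors {f}; not p there: f:F. ✗
f: successors {c, d}; not p there: c:F, d:F. ✗
Satisfying worlds: ∅.

0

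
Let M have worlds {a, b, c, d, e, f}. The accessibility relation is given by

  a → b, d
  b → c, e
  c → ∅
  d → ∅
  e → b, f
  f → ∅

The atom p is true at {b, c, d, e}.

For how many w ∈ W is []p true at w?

a: successors {b, d}; p there: b:T, d:T. ✓
b: successors {c, e}; p there: c:T, e:T. ✓
c: no successors, so []p holds vacuously. ✓
d: no successors, so []p holds vacuously. ✓
e: successors {b, f}; p there: b:T, f:F. ✗
f: no successors, so []p holds vacuously. ✓
Satisfying worlds: {a, b, c, d, f}.

5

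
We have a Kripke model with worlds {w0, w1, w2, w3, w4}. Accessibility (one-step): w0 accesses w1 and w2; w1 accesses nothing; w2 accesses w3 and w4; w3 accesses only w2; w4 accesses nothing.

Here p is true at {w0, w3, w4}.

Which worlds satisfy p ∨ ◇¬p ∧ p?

{w0, w3, w4}

w0: p is T, ◇¬p ∧ p is T. ✓
w1: p is F, ◇¬p ∧ p is F. ✗
w2: p is F, ◇¬p ∧ p is F. ✗
w3: p is T, ◇¬p ∧ p is T. ✓
w4: p is T, ◇¬p ∧ p is F. ✓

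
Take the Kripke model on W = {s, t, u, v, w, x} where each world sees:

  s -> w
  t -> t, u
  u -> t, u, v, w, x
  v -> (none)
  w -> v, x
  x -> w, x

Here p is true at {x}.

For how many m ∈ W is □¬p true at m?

s: successors {w}; ¬p there: w:T. ✓
t: successors {t, u}; ¬p there: t:T, u:T. ✓
u: successors {t, u, v, w, x}; ¬p there: t:T, u:T, v:T, w:T, x:F. ✗
v: no successors, so □¬p holds vacuously. ✓
w: successors {v, x}; ¬p there: v:T, x:F. ✗
x: successors {w, x}; ¬p there: w:T, x:F. ✗
Satisfying worlds: {s, t, v}.

3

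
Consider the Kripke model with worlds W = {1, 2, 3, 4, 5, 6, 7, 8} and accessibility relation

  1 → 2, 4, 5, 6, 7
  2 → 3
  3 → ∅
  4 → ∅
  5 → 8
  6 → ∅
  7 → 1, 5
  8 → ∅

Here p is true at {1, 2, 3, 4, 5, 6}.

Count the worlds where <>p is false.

1: successors {2, 4, 5, 6, 7}; p there: 2:T, 4:T, 5:T, 6:T, 7:F. ✓
2: successors {3}; p there: 3:T. ✓
3: no successors, so <>p fails. ✗
4: no successors, so <>p fails. ✗
5: successors {8}; p there: 8:F. ✗
6: no successors, so <>p fails. ✗
7: successors {1, 5}; p there: 1:T, 5:T. ✓
8: no successors, so <>p fails. ✗
Satisfying worlds: {1, 2, 7}.
So <>p fails at the other 5 worlds.

5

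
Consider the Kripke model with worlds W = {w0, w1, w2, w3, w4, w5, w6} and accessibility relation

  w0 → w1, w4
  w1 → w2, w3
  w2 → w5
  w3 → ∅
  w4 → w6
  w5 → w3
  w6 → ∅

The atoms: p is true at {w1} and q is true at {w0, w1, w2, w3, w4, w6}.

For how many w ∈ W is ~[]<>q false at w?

4

w0: []<>q is T. ✗
w1: []<>q is F. ✓
w2: []<>q is T. ✗
w3: []<>q is T. ✗
w4: []<>q is F. ✓
w5: []<>q is F. ✓
w6: []<>q is T. ✗
Satisfying worlds: {w1, w4, w5}.
So ~[]<>q fails at the other 4 worlds.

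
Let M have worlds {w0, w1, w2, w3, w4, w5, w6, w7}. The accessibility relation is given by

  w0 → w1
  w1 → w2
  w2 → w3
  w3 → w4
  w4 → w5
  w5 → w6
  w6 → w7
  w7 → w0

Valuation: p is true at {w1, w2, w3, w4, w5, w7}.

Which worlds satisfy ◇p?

{w0, w1, w2, w3, w4, w6}

w0: successors {w1}; p there: w1:T. ✓
w1: successors {w2}; p there: w2:T. ✓
w2: successors {w3}; p there: w3:T. ✓
w3: successors {w4}; p there: w4:T. ✓
w4: successors {w5}; p there: w5:T. ✓
w5: successors {w6}; p there: w6:F. ✗
w6: successors {w7}; p there: w7:T. ✓
w7: successors {w0}; p there: w0:F. ✗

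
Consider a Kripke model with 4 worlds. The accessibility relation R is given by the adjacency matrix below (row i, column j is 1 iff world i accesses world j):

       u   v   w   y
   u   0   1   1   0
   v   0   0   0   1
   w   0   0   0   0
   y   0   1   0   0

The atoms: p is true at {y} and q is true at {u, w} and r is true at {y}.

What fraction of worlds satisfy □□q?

u: successors {v, w}; □q there: v:F, w:T. ✗
v: successors {y}; □q there: y:F. ✗
w: no successors, so □□q holds vacuously. ✓
y: successors {v}; □q there: v:F. ✗
That's 1 of 4 worlds, so 1/4.

1/4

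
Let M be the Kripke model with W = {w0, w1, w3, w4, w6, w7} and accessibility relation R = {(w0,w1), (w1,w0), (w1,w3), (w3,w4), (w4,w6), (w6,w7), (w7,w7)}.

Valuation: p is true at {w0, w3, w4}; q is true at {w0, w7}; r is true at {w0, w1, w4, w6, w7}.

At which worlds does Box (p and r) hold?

{w3}

w0: successors {w1}; p and r there: w1:F. ✗
w1: successors {w0, w3}; p and r there: w0:T, w3:F. ✗
w3: successors {w4}; p and r there: w4:T. ✓
w4: successors {w6}; p and r there: w6:F. ✗
w6: successors {w7}; p and r there: w7:F. ✗
w7: successors {w7}; p and r there: w7:F. ✗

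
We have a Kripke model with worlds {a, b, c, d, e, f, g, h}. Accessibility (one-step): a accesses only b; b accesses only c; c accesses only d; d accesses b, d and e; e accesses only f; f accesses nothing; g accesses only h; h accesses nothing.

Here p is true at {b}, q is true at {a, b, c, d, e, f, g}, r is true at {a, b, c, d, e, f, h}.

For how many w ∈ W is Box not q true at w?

a: successors {b}; not q there: b:F. ✗
b: successors {c}; not q there: c:F. ✗
c: successors {d}; not q there: d:F. ✗
d: successors {b, d, e}; not q there: b:F, d:F, e:F. ✗
e: successors {f}; not q there: f:F. ✗
f: no successors, so Box not q holds vacuously. ✓
g: successors {h}; not q there: h:T. ✓
h: no successors, so Box not q holds vacuously. ✓
Satisfying worlds: {f, g, h}.

3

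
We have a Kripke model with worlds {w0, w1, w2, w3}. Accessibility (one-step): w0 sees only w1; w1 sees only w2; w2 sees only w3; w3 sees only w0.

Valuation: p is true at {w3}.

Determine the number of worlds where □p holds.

w0: successors {w1}; p there: w1:F. ✗
w1: successors {w2}; p there: w2:F. ✗
w2: successors {w3}; p there: w3:T. ✓
w3: successors {w0}; p there: w0:F. ✗
Satisfying worlds: {w2}.

1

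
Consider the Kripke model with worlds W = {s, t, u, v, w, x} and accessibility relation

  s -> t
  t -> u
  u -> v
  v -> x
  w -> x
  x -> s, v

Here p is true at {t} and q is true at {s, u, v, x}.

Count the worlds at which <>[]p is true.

1

s: successors {t}; []p there: t:F. ✗
t: successors {u}; []p there: u:F. ✗
u: successors {v}; []p there: v:F. ✗
v: successors {x}; []p there: x:F. ✗
w: successors {x}; []p there: x:F. ✗
x: successors {s, v}; []p there: s:T, v:F. ✓
Satisfying worlds: {x}.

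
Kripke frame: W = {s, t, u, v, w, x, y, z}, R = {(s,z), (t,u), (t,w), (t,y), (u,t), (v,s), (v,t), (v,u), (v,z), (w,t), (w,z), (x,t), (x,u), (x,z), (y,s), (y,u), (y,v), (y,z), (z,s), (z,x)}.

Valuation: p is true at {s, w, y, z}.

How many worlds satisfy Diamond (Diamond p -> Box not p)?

4

s: successors {z}; Diamond p -> Box not p there: z:F. ✗
t: successors {u, w, y}; Diamond p -> Box not p there: u:T, w:F, y:F. ✓
u: successors {t}; Diamond p -> Box not p there: t:F. ✗
v: successors {s, t, u, z}; Diamond p -> Box not p there: s:F, t:F, u:T, z:F. ✓
w: successors {t, z}; Diamond p -> Box not p there: t:F, z:F. ✗
x: successors {t, u, z}; Diamond p -> Box not p there: t:F, u:T, z:F. ✓
y: successors {s, u, v, z}; Diamond p -> Box not p there: s:F, u:T, v:F, z:F. ✓
z: successors {s, x}; Diamond p -> Box not p there: s:F, x:F. ✗
Satisfying worlds: {t, v, x, y}.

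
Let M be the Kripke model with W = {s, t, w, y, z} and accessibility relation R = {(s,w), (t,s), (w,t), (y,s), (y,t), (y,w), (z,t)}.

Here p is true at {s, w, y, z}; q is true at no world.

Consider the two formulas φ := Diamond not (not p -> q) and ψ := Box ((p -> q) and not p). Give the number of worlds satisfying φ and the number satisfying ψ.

For Diamond not (not p -> q):
s: successors {w}; not (not p -> q) there: w:F. ✗
t: successors {s}; not (not p -> q) there: s:F. ✗
w: successors {t}; not (not p -> q) there: t:T. ✓
y: successors {s, t, w}; not (not p -> q) there: s:F, t:T, w:F. ✓
z: successors {t}; not (not p -> q) there: t:T. ✓
— 3 worlds.
For Box ((p -> q) and not p):
s: successors {w}; (p -> q) and not p there: w:F. ✗
t: successors {s}; (p -> q) and not p there: s:F. ✗
w: successors {t}; (p -> q) and not p there: t:T. ✓
y: successors {s, t, w}; (p -> q) and not p there: s:F, t:T, w:F. ✗
z: successors {t}; (p -> q) and not p there: t:T. ✓
— 2 worlds.

3 and 2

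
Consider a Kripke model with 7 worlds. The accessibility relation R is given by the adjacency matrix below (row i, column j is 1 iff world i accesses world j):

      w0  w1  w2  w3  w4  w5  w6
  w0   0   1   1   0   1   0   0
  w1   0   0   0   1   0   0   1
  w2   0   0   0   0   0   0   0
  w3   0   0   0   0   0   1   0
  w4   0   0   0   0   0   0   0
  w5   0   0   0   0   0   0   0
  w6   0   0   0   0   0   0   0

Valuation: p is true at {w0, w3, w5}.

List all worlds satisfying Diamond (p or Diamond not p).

{w0, w1, w3}

w0: successors {w1, w2, w4}; p or Diamond not p there: w1:T, w2:F, w4:F. ✓
w1: successors {w3, w6}; p or Diamond not p there: w3:T, w6:F. ✓
w2: no successors, so Diamond (p or Diamond not p) fails. ✗
w3: successors {w5}; p or Diamond not p there: w5:T. ✓
w4: no successors, so Diamond (p or Diamond not p) fails. ✗
w5: no successors, so Diamond (p or Diamond not p) fails. ✗
w6: no successors, so Diamond (p or Diamond not p) fails. ✗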